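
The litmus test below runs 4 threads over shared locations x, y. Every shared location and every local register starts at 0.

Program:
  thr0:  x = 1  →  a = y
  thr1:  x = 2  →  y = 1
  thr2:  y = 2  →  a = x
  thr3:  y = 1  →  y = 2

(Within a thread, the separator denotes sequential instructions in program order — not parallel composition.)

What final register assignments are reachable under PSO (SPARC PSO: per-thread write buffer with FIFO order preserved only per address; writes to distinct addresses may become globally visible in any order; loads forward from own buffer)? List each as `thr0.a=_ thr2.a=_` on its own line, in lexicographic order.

thr0.a=0 thr2.a=0
thr0.a=0 thr2.a=1
thr0.a=0 thr2.a=2
thr0.a=1 thr2.a=0
thr0.a=1 thr2.a=1
thr0.a=1 thr2.a=2
thr0.a=2 thr2.a=0
thr0.a=2 thr2.a=1
thr0.a=2 thr2.a=2

outcome vector order: (thr0.a,thr2.a)
|PSO outcomes| = 9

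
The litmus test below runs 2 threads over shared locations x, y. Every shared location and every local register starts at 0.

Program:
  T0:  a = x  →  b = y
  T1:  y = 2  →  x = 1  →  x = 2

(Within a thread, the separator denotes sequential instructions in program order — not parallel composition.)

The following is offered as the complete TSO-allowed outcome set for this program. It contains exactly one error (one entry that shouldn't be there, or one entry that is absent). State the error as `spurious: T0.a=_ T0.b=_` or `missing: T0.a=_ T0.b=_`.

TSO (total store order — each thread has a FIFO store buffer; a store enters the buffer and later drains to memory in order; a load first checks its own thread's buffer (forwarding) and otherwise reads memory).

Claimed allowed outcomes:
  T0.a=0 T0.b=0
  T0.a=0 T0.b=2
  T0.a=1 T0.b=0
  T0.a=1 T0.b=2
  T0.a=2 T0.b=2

spurious: T0.a=1 T0.b=0

outcome vector order: (T0.a,T0.b)
TSO: 4 outcomes — {0/0; 0/2; 1/2; 2/2}
claimed∖TSO = {1/0}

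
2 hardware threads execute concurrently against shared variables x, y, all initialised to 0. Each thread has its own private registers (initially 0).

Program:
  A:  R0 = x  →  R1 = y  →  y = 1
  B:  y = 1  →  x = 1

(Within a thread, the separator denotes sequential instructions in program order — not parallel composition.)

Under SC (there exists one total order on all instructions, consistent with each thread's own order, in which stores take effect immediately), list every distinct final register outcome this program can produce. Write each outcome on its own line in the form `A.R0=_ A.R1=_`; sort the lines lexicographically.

outcome vector order: (A.R0,A.R1)
|SC outcomes| = 3

A.R0=0 A.R1=0
A.R0=0 A.R1=1
A.R0=1 A.R1=1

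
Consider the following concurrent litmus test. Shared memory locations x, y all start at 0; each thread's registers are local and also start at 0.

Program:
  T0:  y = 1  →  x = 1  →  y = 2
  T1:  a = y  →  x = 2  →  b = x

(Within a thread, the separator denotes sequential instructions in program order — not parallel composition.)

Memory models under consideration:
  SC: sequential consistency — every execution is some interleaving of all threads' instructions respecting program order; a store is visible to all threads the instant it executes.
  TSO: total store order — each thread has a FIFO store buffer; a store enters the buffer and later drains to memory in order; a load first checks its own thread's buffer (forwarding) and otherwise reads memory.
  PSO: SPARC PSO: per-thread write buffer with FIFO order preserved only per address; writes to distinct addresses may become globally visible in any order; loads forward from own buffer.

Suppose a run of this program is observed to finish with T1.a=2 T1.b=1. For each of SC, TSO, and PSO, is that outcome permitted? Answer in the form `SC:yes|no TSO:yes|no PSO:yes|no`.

outcome vector order: (T1.a,T1.b)
[SC] allowed = {01 02 11 12 22}
[TSO] allowed = {01 02 11 12 22}
[PSO] allowed = {01 02 11 12 21 22}
target 21 ∈ {PSO}

SC:no TSO:no PSO:yes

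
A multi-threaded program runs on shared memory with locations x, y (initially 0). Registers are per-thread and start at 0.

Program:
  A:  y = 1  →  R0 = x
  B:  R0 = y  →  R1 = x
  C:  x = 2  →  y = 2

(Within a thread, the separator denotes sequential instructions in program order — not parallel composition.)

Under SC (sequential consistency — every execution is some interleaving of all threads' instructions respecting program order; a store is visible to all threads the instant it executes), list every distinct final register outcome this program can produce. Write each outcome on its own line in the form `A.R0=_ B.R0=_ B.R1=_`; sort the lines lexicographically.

A.R0=0 B.R0=0 B.R1=0
A.R0=0 B.R0=0 B.R1=2
A.R0=0 B.R0=1 B.R1=0
A.R0=0 B.R0=1 B.R1=2
A.R0=0 B.R0=2 B.R1=2
A.R0=2 B.R0=0 B.R1=0
A.R0=2 B.R0=0 B.R1=2
A.R0=2 B.R0=1 B.R1=0
A.R0=2 B.R0=1 B.R1=2
A.R0=2 B.R0=2 B.R1=2

outcome vector order: (A.R0,B.R0,B.R1)
|SC outcomes| = 10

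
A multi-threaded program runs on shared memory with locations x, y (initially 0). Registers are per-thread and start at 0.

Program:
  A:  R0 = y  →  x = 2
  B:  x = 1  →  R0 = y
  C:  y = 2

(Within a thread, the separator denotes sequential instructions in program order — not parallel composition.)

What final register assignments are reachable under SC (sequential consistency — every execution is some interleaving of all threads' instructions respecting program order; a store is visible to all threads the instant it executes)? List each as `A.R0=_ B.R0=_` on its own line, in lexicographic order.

A.R0=0 B.R0=0
A.R0=0 B.R0=2
A.R0=2 B.R0=0
A.R0=2 B.R0=2

outcome vector order: (A.R0,B.R0)
|SC outcomes| = 4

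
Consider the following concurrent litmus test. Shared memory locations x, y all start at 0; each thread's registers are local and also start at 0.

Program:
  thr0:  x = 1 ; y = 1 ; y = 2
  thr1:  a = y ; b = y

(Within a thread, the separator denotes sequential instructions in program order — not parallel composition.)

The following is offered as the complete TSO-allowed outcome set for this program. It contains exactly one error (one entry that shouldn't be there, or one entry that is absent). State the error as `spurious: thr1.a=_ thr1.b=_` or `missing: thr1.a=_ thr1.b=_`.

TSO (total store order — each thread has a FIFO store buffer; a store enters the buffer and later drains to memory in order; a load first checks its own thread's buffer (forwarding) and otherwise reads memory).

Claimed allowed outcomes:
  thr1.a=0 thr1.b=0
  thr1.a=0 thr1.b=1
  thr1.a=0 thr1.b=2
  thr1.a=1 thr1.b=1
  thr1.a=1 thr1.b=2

outcome vector order: (thr1.a,thr1.b)
[TSO] allowed = {(0,0), (0,1), (0,2), (1,1), (1,2), (2,2)}
TSO∖claimed = {(2,2)}

missing: thr1.a=2 thr1.b=2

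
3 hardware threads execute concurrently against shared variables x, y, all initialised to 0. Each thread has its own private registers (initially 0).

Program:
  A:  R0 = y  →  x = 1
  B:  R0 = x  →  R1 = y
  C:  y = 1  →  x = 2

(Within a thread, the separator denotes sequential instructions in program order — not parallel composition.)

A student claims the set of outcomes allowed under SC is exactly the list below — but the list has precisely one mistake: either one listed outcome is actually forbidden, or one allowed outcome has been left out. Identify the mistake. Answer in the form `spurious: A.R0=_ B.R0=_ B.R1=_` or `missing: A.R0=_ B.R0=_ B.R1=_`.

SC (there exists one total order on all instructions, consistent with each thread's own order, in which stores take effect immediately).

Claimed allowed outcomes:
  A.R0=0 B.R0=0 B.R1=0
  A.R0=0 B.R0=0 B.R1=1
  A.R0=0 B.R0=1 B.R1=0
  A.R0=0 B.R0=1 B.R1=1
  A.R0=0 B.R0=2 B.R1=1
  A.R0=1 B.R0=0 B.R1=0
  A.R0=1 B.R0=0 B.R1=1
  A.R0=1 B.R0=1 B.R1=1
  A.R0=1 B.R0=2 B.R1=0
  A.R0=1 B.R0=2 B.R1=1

spurious: A.R0=1 B.R0=2 B.R1=0

outcome vector order: (A.R0,B.R0,B.R1)
[SC] allowed = {<0 0 0> <0 0 1> <0 1 0> <0 1 1> <0 2 1> <1 0 0> <1 0 1> <1 1 1> <1 2 1>}
claimed∖SC = {<1 2 0>}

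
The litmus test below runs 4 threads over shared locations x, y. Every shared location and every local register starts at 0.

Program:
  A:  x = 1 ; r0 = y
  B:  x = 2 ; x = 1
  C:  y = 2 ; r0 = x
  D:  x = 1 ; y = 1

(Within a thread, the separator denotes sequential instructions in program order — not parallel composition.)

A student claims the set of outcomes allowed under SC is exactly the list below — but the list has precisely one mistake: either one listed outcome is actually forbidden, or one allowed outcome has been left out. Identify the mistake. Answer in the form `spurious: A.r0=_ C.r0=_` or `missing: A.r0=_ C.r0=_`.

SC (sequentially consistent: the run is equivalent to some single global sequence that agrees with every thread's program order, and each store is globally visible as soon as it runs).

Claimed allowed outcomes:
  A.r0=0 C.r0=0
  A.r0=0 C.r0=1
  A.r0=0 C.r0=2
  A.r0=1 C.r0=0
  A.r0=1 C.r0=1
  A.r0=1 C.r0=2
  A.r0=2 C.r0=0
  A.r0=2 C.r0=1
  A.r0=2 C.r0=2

outcome vector order: (A.r0,C.r0)
[SC] allowed = {<0 1>, <0 2>, <1 0>, <1 1>, <1 2>, <2 0>, <2 1>, <2 2>}
claimed∖SC = {<0 0>}

spurious: A.r0=0 C.r0=0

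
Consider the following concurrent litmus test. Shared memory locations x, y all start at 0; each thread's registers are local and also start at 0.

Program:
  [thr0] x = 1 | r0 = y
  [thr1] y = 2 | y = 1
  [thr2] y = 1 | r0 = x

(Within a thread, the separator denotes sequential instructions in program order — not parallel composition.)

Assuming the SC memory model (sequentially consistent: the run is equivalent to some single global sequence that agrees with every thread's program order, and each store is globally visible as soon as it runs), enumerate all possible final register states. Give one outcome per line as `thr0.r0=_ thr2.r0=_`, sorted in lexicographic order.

thr0.r0=0 thr2.r0=1
thr0.r0=1 thr2.r0=0
thr0.r0=1 thr2.r0=1
thr0.r0=2 thr2.r0=0
thr0.r0=2 thr2.r0=1

outcome vector order: (thr0.r0,thr2.r0)
|SC outcomes| = 5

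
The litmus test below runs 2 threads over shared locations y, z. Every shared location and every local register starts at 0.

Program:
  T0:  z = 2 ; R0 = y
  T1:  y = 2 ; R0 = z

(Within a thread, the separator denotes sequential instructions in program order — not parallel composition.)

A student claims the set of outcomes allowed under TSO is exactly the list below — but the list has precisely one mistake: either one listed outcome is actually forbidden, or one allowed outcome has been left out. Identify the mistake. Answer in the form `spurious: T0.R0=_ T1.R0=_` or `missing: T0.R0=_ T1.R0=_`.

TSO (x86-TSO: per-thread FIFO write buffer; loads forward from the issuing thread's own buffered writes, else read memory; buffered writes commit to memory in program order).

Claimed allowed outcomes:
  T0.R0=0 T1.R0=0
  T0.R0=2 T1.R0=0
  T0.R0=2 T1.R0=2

outcome vector order: (T0.R0,T1.R0)
[TSO] allowed = {(0,0); (0,2); (2,0); (2,2)}
TSO∖claimed = {(0,2)}

missing: T0.R0=0 T1.R0=2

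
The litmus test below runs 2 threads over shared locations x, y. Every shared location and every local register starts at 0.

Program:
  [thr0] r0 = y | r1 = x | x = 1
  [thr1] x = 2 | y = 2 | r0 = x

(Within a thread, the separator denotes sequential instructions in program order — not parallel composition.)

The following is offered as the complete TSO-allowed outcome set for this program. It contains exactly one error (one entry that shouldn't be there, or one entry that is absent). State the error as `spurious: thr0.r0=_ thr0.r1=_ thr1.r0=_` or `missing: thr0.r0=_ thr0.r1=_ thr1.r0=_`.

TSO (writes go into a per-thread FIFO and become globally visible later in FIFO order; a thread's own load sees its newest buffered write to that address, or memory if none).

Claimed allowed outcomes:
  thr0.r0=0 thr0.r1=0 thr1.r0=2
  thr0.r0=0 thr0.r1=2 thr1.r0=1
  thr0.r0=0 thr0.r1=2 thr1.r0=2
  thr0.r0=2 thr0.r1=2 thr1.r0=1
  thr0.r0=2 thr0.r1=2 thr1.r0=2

missing: thr0.r0=0 thr0.r1=0 thr1.r0=1

outcome vector order: (thr0.r0,thr0.r1,thr1.r0)
TSO: 6 outcomes — {001; 002; 021; 022; 221; 222}
TSO∖claimed = {001}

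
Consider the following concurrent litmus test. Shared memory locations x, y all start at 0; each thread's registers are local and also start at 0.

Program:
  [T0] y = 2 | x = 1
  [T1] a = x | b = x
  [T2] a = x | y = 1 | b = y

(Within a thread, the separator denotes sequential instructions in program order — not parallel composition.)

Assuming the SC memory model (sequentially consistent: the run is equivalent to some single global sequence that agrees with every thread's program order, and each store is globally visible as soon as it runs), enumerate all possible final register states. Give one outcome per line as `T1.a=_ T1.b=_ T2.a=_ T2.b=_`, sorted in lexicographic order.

outcome vector order: (T1.a,T1.b,T2.a,T2.b)
|SC outcomes| = 9

T1.a=0 T1.b=0 T2.a=0 T2.b=1
T1.a=0 T1.b=0 T2.a=0 T2.b=2
T1.a=0 T1.b=0 T2.a=1 T2.b=1
T1.a=0 T1.b=1 T2.a=0 T2.b=1
T1.a=0 T1.b=1 T2.a=0 T2.b=2
T1.a=0 T1.b=1 T2.a=1 T2.b=1
T1.a=1 T1.b=1 T2.a=0 T2.b=1
T1.a=1 T1.b=1 T2.a=0 T2.b=2
T1.a=1 T1.b=1 T2.a=1 T2.b=1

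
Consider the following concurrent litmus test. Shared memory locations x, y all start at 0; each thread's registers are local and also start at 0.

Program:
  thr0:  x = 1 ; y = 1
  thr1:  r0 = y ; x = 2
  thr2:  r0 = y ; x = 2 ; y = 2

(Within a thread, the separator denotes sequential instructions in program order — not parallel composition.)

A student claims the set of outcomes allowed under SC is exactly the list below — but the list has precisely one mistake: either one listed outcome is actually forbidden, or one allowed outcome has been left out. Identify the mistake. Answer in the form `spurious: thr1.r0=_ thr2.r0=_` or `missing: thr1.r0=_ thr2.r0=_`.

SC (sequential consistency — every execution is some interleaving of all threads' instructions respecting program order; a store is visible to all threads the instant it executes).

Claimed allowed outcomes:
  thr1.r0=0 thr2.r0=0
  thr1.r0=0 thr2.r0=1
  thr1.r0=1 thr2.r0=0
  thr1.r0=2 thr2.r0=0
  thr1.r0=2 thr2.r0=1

outcome vector order: (thr1.r0,thr2.r0)
[SC] allowed = {0/0; 0/1; 1/0; 1/1; 2/0; 2/1}
SC∖claimed = {1/1}

missing: thr1.r0=1 thr2.r0=1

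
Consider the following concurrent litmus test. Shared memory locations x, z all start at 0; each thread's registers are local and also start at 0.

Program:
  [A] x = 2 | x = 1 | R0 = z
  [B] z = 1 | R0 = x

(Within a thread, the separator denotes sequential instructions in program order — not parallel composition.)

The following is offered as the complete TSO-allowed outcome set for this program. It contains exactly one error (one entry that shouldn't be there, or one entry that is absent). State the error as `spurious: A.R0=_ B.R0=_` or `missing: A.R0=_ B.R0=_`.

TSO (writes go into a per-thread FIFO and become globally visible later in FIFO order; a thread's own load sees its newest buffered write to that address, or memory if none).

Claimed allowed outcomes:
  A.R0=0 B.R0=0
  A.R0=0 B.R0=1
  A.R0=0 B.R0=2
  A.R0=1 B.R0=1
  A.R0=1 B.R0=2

missing: A.R0=1 B.R0=0

outcome vector order: (A.R0,B.R0)
under TSO → <0 0> <0 1> <0 2> <1 0> <1 1> <1 2>
TSO∖claimed = {<1 0>}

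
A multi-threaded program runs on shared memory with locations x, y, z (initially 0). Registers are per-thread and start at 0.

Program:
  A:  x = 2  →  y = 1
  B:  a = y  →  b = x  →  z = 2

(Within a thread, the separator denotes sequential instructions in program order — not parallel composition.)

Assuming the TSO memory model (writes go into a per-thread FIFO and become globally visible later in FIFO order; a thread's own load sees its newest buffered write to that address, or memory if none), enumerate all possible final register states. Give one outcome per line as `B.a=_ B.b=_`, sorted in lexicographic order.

B.a=0 B.b=0
B.a=0 B.b=2
B.a=1 B.b=2

outcome vector order: (B.a,B.b)
|TSO outcomes| = 3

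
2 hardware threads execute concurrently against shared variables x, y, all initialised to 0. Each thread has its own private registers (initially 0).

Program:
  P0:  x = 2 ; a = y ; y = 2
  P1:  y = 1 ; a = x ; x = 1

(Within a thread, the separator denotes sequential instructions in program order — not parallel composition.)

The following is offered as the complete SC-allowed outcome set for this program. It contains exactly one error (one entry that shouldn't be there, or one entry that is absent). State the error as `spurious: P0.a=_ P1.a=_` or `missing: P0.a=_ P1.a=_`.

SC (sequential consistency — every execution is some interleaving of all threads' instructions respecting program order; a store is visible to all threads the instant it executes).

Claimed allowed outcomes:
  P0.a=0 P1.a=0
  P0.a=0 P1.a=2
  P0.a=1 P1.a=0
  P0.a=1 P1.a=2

spurious: P0.a=0 P1.a=0

outcome vector order: (P0.a,P1.a)
[SC] allowed = {02; 10; 12}
claimed∖SC = {00}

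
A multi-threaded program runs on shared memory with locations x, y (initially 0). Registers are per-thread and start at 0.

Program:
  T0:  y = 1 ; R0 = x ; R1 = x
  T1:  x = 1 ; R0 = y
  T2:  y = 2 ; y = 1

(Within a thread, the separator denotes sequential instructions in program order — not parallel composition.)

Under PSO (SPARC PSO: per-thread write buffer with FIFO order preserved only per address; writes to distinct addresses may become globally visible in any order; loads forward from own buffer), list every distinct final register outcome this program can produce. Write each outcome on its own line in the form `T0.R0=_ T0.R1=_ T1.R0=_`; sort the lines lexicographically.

T0.R0=0 T0.R1=0 T1.R0=0
T0.R0=0 T0.R1=0 T1.R0=1
T0.R0=0 T0.R1=0 T1.R0=2
T0.R0=0 T0.R1=1 T1.R0=0
T0.R0=0 T0.R1=1 T1.R0=1
T0.R0=0 T0.R1=1 T1.R0=2
T0.R0=1 T0.R1=1 T1.R0=0
T0.R0=1 T0.R1=1 T1.R0=1
T0.R0=1 T0.R1=1 T1.R0=2

outcome vector order: (T0.R0,T0.R1,T1.R0)
|PSO outcomes| = 9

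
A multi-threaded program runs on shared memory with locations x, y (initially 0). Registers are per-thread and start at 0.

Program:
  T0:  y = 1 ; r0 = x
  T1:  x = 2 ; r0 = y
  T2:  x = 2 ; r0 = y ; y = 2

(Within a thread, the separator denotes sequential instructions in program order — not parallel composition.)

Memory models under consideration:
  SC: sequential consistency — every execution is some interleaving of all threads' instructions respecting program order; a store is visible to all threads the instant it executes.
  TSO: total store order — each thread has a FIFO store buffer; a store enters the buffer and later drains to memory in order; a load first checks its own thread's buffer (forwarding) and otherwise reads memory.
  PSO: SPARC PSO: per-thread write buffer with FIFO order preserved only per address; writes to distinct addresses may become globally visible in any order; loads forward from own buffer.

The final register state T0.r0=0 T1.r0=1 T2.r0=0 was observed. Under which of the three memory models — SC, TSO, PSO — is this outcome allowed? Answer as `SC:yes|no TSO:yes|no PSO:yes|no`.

outcome vector order: (T0.r0,T1.r0,T2.r0)
SC (8): <0 1 1> <0 2 1> <2 0 0> <2 0 1> <2 1 0> <2 1 1> <2 2 0> <2 2 1>
TSO (12): <0 0 0> <0 0 1> <0 1 0> <0 1 1> <0 2 0> <0 2 1> <2 0 0> <2 0 1> <2 1 0> <2 1 1> <2 2 0> <2 2 1>
PSO (12): <0 0 0> <0 0 1> <0 1 0> <0 1 1> <0 2 0> <0 2 1> <2 0 0> <2 0 1> <2 1 0> <2 1 1> <2 2 0> <2 2 1>
target <0 1 0> ∈ {TSO,PSO}

SC:no TSO:yes PSO:yes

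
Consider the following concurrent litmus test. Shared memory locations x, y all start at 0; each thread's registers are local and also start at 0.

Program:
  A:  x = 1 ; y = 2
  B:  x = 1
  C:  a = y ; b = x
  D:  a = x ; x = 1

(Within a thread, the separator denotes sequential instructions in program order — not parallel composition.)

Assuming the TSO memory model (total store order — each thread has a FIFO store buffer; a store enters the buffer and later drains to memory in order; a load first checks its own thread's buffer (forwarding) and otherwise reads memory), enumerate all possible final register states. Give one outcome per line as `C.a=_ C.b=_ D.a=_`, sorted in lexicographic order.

C.a=0 C.b=0 D.a=0
C.a=0 C.b=0 D.a=1
C.a=0 C.b=1 D.a=0
C.a=0 C.b=1 D.a=1
C.a=2 C.b=1 D.a=0
C.a=2 C.b=1 D.a=1

outcome vector order: (C.a,C.b,D.a)
|TSO outcomes| = 6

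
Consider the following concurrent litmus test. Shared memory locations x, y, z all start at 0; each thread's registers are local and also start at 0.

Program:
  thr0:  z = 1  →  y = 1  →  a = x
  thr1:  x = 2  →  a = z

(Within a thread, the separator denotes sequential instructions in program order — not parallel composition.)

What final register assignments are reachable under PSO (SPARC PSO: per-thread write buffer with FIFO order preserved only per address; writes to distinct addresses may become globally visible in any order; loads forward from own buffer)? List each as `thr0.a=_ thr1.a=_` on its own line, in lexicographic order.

outcome vector order: (thr0.a,thr1.a)
|PSO outcomes| = 4

thr0.a=0 thr1.a=0
thr0.a=0 thr1.a=1
thr0.a=2 thr1.a=0
thr0.a=2 thr1.a=1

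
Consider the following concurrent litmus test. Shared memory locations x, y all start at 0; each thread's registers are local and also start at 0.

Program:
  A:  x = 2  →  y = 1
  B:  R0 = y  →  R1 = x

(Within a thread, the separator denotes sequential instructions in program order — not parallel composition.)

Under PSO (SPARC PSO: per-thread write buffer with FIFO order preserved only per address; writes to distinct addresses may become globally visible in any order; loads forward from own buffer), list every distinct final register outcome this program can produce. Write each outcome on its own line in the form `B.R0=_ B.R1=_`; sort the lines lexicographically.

outcome vector order: (B.R0,B.R1)
|PSO outcomes| = 4

B.R0=0 B.R1=0
B.R0=0 B.R1=2
B.R0=1 B.R1=0
B.R0=1 B.R1=2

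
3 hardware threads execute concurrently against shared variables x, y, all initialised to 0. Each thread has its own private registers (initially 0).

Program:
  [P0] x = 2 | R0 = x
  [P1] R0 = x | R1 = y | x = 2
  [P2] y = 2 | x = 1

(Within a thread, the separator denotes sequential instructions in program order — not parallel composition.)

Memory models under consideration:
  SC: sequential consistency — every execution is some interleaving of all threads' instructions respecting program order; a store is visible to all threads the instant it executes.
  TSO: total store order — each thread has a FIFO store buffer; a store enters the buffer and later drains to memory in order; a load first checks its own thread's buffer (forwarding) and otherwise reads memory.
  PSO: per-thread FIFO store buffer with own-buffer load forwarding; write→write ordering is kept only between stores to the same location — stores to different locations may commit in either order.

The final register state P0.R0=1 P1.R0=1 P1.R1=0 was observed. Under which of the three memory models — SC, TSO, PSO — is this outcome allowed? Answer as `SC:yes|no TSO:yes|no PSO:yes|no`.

SC:no TSO:no PSO:yes

outcome vector order: (P0.R0,P1.R0,P1.R1)
[SC] allowed = {<1 0 0> <1 0 2> <1 1 2> <1 2 0> <1 2 2> <2 0 0> <2 0 2> <2 1 2> <2 2 0> <2 2 2>}
[TSO] allowed = {<1 0 0> <1 0 2> <1 1 2> <1 2 0> <1 2 2> <2 0 0> <2 0 2> <2 1 2> <2 2 0> <2 2 2>}
[PSO] allowed = {<1 0 0> <1 0 2> <1 1 0> <1 1 2> <1 2 0> <1 2 2> <2 0 0> <2 0 2> <2 1 0> <2 1 2> <2 2 0> <2 2 2>}
target <1 1 0> ∈ {PSO}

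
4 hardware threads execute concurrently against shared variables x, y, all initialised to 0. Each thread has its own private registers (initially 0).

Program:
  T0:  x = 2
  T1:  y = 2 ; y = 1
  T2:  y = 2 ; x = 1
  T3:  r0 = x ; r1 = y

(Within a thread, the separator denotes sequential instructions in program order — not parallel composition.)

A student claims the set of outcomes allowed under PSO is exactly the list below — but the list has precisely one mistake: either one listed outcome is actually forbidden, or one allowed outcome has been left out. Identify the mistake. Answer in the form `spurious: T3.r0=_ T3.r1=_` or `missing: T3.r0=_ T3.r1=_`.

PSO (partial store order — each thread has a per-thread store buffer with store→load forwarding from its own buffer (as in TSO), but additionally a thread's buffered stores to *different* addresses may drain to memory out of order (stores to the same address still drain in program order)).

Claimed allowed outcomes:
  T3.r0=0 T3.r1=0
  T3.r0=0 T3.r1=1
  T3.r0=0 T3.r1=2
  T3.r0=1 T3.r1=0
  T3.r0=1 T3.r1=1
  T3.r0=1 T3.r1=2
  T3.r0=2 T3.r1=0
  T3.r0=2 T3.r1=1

missing: T3.r0=2 T3.r1=2

outcome vector order: (T3.r0,T3.r1)
PSO: 9 outcomes — {00, 01, 02, 10, 11, 12, 20, 21, 22}
PSO∖claimed = {22}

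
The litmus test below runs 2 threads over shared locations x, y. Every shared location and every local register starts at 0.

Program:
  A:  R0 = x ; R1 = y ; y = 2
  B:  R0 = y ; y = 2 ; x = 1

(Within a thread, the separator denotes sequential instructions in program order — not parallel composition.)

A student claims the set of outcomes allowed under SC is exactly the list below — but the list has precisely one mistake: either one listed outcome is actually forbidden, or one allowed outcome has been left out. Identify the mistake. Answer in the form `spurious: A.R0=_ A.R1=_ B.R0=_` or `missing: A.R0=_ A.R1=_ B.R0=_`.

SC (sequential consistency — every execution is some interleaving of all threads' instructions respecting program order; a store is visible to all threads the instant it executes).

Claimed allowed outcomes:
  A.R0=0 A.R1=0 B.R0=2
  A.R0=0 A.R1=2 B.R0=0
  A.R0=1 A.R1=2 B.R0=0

missing: A.R0=0 A.R1=0 B.R0=0

outcome vector order: (A.R0,A.R1,B.R0)
[SC] allowed = {0/0/0 0/0/2 0/2/0 1/2/0}
SC∖claimed = {0/0/0}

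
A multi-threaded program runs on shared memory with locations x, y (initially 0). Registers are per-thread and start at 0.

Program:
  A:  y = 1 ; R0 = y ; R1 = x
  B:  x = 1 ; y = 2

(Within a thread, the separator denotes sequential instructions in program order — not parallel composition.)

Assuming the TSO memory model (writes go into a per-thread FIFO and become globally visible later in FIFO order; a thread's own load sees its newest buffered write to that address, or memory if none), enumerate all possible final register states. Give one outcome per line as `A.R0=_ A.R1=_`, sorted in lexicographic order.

outcome vector order: (A.R0,A.R1)
|TSO outcomes| = 3

A.R0=1 A.R1=0
A.R0=1 A.R1=1
A.R0=2 A.R1=1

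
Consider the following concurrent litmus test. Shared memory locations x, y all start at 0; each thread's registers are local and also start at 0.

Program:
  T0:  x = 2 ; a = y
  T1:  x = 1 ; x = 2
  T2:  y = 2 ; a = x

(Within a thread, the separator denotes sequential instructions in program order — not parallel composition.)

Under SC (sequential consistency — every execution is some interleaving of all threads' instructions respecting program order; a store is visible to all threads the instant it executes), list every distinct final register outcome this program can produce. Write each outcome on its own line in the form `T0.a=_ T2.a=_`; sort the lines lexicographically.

outcome vector order: (T0.a,T2.a)
|SC outcomes| = 5

T0.a=0 T2.a=1
T0.a=0 T2.a=2
T0.a=2 T2.a=0
T0.a=2 T2.a=1
T0.a=2 T2.a=2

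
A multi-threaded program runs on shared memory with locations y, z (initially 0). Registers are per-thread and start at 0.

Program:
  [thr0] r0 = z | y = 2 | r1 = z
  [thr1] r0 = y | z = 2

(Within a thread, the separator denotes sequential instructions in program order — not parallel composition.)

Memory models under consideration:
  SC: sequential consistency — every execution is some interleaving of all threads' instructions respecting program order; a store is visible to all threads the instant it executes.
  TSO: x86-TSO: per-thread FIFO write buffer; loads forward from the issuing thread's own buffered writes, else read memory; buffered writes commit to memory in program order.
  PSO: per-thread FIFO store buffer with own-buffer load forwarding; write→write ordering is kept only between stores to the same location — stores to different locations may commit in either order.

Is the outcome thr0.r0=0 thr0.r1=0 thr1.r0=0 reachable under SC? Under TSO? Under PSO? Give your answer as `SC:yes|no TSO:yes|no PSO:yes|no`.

SC:yes TSO:yes PSO:yes

outcome vector order: (thr0.r0,thr0.r1,thr1.r0)
under SC → (0,0,0), (0,0,2), (0,2,0), (0,2,2), (2,2,0)
under TSO → (0,0,0), (0,0,2), (0,2,0), (0,2,2), (2,2,0)
under PSO → (0,0,0), (0,0,2), (0,2,0), (0,2,2), (2,2,0)
target (0,0,0) ∈ {SC,TSO,PSO}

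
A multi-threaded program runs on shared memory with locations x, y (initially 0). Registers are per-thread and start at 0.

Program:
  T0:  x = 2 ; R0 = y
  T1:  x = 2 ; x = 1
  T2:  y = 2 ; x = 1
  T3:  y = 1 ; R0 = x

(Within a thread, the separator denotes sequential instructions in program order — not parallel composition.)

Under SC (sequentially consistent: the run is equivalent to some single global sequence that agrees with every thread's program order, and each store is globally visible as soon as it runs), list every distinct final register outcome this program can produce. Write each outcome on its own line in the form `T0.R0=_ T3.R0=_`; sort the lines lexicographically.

outcome vector order: (T0.R0,T3.R0)
|SC outcomes| = 8

T0.R0=0 T3.R0=1
T0.R0=0 T3.R0=2
T0.R0=1 T3.R0=0
T0.R0=1 T3.R0=1
T0.R0=1 T3.R0=2
T0.R0=2 T3.R0=0
T0.R0=2 T3.R0=1
T0.R0=2 T3.R0=2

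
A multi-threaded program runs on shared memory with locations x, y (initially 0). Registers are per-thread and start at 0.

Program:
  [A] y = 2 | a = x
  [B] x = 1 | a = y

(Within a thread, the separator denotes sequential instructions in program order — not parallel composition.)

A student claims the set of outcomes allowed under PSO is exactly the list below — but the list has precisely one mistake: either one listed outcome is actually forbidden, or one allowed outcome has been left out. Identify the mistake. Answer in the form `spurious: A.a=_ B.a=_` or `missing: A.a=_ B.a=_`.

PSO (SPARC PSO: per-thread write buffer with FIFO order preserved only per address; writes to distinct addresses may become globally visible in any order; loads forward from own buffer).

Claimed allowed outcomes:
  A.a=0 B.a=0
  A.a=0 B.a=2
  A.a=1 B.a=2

outcome vector order: (A.a,B.a)
[PSO] allowed = {00; 02; 10; 12}
PSO∖claimed = {10}

missing: A.a=1 B.a=0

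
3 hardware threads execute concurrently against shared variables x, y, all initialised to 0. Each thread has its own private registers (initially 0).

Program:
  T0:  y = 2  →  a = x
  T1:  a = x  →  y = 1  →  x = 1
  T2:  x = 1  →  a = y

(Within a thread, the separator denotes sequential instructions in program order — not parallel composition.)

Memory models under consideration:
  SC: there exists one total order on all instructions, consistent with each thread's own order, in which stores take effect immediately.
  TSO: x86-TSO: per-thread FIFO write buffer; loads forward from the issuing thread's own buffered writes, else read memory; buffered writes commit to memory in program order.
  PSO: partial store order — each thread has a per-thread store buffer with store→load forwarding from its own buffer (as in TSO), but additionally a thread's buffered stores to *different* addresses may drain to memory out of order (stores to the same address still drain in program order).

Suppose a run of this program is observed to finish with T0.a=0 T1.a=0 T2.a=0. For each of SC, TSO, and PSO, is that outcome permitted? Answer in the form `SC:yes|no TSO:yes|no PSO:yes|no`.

SC:no TSO:yes PSO:yes

outcome vector order: (T0.a,T1.a,T2.a)
SC: 10 outcomes — {0/0/1 0/0/2 0/1/1 0/1/2 1/0/0 1/0/1 1/0/2 1/1/0 1/1/1 1/1/2}
TSO: 12 outcomes — {0/0/0 0/0/1 0/0/2 0/1/0 0/1/1 0/1/2 1/0/0 1/0/1 1/0/2 1/1/0 1/1/1 1/1/2}
PSO: 12 outcomes — {0/0/0 0/0/1 0/0/2 0/1/0 0/1/1 0/1/2 1/0/0 1/0/1 1/0/2 1/1/0 1/1/1 1/1/2}
target 0/0/0 ∈ {TSO,PSO}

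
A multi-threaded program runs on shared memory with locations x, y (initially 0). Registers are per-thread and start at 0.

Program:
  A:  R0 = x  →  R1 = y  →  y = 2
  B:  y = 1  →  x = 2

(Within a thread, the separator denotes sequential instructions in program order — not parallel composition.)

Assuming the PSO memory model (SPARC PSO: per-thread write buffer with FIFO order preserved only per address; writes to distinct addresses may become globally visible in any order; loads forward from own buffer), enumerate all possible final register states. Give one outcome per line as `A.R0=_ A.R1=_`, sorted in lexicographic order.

outcome vector order: (A.R0,A.R1)
|PSO outcomes| = 4

A.R0=0 A.R1=0
A.R0=0 A.R1=1
A.R0=2 A.R1=0
A.R0=2 A.R1=1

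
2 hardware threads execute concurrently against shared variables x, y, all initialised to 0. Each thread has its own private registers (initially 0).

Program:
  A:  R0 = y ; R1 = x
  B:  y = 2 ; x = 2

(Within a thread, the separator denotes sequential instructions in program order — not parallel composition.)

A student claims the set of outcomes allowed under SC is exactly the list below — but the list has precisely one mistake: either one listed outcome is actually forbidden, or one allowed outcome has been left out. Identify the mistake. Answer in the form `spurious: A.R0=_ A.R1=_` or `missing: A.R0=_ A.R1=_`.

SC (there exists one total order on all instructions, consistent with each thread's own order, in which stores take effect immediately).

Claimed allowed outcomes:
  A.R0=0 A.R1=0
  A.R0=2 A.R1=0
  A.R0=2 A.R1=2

missing: A.R0=0 A.R1=2

outcome vector order: (A.R0,A.R1)
under SC → 00 02 20 22
SC∖claimed = {02}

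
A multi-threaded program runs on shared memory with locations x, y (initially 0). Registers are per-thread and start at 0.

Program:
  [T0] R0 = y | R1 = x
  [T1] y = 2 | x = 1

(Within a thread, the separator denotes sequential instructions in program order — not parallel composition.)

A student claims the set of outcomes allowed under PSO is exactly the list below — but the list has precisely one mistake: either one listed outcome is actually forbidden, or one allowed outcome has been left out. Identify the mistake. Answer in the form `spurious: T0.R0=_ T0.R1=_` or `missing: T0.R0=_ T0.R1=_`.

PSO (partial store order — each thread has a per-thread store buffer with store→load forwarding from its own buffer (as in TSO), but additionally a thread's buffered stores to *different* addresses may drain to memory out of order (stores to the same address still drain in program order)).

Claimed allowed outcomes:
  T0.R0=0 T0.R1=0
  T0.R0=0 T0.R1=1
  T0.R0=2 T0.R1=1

outcome vector order: (T0.R0,T0.R1)
PSO: 4 outcomes — {<0 0> <0 1> <2 0> <2 1>}
PSO∖claimed = {<2 0>}

missing: T0.R0=2 T0.R1=0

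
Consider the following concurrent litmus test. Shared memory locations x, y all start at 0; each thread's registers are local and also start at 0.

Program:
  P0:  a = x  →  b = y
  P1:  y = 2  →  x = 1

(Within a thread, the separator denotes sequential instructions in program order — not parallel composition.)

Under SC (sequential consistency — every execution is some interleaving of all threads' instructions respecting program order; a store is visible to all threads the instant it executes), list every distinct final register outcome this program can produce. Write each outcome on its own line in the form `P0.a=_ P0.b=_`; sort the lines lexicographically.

P0.a=0 P0.b=0
P0.a=0 P0.b=2
P0.a=1 P0.b=2

outcome vector order: (P0.a,P0.b)
|SC outcomes| = 3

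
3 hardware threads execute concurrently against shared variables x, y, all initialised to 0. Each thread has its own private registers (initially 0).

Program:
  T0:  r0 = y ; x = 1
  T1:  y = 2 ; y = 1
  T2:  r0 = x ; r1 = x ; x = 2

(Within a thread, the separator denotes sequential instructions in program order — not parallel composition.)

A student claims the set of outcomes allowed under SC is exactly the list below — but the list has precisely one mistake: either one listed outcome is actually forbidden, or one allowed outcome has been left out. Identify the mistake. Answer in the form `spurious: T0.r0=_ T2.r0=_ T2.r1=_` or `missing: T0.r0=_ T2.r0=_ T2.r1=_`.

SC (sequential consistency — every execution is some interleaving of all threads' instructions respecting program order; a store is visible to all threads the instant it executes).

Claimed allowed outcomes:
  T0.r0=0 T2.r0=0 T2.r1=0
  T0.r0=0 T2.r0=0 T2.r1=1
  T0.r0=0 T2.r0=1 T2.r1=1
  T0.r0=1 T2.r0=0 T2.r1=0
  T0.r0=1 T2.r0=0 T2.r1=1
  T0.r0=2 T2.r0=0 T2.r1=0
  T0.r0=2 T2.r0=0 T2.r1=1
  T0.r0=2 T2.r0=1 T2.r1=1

outcome vector order: (T0.r0,T2.r0,T2.r1)
SC (9): <0 0 0>, <0 0 1>, <0 1 1>, <1 0 0>, <1 0 1>, <1 1 1>, <2 0 0>, <2 0 1>, <2 1 1>
SC∖claimed = {<1 1 1>}

missing: T0.r0=1 T2.r0=1 T2.r1=1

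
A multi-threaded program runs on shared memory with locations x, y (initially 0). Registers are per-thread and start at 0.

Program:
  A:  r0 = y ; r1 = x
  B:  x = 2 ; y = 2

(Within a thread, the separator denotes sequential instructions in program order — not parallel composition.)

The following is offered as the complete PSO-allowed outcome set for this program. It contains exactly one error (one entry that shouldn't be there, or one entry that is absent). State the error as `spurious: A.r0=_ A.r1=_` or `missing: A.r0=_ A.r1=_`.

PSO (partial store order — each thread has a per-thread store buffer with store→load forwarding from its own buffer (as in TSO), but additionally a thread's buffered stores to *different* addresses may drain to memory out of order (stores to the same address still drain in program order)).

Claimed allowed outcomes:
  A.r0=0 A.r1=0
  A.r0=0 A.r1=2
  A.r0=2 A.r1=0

outcome vector order: (A.r0,A.r1)
PSO: 4 outcomes — {(0,0), (0,2), (2,0), (2,2)}
PSO∖claimed = {(2,2)}

missing: A.r0=2 A.r1=2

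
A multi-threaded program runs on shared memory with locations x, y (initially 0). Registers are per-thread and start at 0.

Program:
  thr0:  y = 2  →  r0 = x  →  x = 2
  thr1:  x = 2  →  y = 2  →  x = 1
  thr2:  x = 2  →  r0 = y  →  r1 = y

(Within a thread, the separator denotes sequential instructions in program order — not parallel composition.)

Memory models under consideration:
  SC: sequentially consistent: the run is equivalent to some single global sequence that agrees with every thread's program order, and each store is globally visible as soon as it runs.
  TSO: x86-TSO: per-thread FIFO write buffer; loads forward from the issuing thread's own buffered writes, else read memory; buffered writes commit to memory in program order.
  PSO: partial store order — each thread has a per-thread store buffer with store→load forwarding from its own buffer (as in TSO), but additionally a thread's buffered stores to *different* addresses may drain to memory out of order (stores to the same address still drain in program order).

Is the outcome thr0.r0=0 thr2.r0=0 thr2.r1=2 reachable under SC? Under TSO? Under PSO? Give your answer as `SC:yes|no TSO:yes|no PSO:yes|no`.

SC:no TSO:yes PSO:yes

outcome vector order: (thr0.r0,thr2.r0,thr2.r1)
under SC → <0 2 2>; <1 0 0>; <1 0 2>; <1 2 2>; <2 0 0>; <2 0 2>; <2 2 2>
under TSO → <0 0 0>; <0 0 2>; <0 2 2>; <1 0 0>; <1 0 2>; <1 2 2>; <2 0 0>; <2 0 2>; <2 2 2>
under PSO → <0 0 0>; <0 0 2>; <0 2 2>; <1 0 0>; <1 0 2>; <1 2 2>; <2 0 0>; <2 0 2>; <2 2 2>
target <0 0 2> ∈ {TSO,PSO}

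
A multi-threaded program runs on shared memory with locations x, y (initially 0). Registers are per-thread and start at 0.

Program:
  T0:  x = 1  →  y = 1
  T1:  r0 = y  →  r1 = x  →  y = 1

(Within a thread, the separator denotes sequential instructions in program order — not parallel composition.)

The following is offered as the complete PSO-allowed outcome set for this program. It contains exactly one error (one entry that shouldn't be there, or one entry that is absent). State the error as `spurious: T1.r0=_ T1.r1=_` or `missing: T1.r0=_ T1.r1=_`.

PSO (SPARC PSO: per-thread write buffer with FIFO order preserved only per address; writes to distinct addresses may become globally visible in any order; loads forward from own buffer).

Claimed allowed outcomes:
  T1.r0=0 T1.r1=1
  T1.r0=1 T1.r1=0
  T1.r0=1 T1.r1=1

missing: T1.r0=0 T1.r1=0

outcome vector order: (T1.r0,T1.r1)
under PSO → (0,0) (0,1) (1,0) (1,1)
PSO∖claimed = {(0,0)}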